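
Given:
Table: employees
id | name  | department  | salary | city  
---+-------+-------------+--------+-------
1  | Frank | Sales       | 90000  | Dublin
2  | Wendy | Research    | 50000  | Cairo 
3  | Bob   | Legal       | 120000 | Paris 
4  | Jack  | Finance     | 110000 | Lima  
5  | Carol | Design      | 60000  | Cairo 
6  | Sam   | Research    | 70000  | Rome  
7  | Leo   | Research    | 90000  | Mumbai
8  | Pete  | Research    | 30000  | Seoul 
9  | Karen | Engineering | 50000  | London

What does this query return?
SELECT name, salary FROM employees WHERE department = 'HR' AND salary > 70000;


Filtering: department = 'HR' AND salary > 70000
Matching: 0 rows

Empty result set (0 rows)


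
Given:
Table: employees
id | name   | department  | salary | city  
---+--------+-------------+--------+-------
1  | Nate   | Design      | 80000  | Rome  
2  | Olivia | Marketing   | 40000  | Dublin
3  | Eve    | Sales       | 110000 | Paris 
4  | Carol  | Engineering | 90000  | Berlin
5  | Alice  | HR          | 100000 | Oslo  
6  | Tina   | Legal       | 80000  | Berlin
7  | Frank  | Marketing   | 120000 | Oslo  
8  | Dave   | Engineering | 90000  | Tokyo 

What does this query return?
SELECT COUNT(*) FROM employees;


COUNT(*) counts all rows

8


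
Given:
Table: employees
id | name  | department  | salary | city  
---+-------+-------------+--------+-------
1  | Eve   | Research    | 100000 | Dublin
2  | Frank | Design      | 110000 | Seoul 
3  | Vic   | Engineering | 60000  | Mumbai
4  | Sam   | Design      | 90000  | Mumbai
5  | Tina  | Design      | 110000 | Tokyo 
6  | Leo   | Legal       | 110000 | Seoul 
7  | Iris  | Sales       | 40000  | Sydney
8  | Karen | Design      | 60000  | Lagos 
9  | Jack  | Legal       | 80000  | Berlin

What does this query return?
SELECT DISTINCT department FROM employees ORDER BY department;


All 'department' values (row order): Research, Design, Engineering, Design, Design, Legal, Sales, Design, Legal
Removing duplicates leaves 5 unique value(s).

5 values:
Design
Engineering
Legal
Research
Sales


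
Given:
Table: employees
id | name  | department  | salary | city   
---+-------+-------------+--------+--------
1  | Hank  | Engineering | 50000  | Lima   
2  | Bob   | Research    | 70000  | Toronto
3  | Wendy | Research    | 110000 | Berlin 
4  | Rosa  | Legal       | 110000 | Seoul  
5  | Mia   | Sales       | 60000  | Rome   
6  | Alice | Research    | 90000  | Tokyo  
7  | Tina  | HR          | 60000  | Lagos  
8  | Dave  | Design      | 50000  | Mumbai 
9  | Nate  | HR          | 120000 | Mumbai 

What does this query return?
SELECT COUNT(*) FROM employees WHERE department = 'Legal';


Counting rows where department = 'Legal'
  Rosa -> MATCH


1


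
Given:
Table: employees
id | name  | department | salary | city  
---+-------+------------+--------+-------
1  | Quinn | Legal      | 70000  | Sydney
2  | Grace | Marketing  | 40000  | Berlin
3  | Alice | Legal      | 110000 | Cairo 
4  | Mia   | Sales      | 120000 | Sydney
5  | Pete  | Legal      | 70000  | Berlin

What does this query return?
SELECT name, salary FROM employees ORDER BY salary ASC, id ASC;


Sorting by salary ASC, then id ASC for ties

5 rows:
Grace, 40000
Quinn, 70000
Pete, 70000
Alice, 110000
Mia, 120000


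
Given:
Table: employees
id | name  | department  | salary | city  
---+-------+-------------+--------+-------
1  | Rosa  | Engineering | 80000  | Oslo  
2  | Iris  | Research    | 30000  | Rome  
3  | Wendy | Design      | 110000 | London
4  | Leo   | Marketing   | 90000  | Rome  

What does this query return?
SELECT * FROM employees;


SELECT * returns all 4 rows with all columns

4 rows:
1, Rosa, Engineering, 80000, Oslo
2, Iris, Research, 30000, Rome
3, Wendy, Design, 110000, London
4, Leo, Marketing, 90000, Rome


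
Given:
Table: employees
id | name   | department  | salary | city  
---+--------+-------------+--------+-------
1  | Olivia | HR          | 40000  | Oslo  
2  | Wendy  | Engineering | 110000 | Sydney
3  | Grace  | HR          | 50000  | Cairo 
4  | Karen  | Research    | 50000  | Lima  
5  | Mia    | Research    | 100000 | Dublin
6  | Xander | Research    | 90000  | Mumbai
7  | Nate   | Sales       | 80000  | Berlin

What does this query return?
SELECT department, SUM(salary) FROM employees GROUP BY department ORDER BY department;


Summing salary within each department:
  Engineering: 110000 = 110000
  HR: 40000 + 50000 = 90000
  Research: 50000 + 100000 + 90000 = 240000
  Sales: 80000 = 80000


4 groups:
Engineering, 110000
HR, 90000
Research, 240000
Sales, 80000


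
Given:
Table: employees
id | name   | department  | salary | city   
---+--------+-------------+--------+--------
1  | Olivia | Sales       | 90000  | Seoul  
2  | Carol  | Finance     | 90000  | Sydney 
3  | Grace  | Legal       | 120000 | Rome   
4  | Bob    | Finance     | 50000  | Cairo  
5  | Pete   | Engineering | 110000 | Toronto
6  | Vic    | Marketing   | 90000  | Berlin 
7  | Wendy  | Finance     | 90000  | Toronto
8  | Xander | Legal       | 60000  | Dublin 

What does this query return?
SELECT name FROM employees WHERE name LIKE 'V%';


LIKE 'V%' matches names starting with 'V'
Matching: 1

1 rows:
Vic


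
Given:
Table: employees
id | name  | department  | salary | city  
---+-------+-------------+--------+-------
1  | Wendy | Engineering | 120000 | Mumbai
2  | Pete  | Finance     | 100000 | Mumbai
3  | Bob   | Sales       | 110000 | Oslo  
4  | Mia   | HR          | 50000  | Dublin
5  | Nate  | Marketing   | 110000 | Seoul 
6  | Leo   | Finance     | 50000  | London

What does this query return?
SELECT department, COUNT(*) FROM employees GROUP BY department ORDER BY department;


Assigning each row to its department group:
  Wendy -> Engineering
  Pete -> Finance
  Bob -> Sales
  Mia -> HR
  Nate -> Marketing
  Leo -> Finance


5 groups:
Engineering, 1
Finance, 2
HR, 1
Marketing, 1
Sales, 1


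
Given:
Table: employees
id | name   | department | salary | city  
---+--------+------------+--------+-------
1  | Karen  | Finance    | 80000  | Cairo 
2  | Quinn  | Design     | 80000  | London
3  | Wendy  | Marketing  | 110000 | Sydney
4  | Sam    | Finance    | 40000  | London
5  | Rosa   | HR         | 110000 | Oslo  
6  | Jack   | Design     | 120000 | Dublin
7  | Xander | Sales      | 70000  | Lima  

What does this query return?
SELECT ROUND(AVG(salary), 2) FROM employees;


SUM(salary) = 610000
COUNT = 7
ROUND(AVG, 2) = ROUND(610000 / 7, 2) = 87142.86

87142.86


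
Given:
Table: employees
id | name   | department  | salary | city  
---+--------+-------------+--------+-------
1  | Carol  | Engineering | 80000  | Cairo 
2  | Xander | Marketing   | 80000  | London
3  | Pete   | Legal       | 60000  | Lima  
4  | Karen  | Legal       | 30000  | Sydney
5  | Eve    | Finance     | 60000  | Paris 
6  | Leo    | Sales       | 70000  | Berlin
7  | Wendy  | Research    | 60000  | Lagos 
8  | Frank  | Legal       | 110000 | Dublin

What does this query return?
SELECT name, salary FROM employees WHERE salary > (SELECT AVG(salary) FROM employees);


Subquery: AVG(salary) = 68750.0
Filtering: salary > 68750.0
  Carol (80000) -> MATCH
  Xander (80000) -> MATCH
  Leo (70000) -> MATCH
  Frank (110000) -> MATCH


4 rows:
Carol, 80000
Xander, 80000
Leo, 70000
Frank, 110000


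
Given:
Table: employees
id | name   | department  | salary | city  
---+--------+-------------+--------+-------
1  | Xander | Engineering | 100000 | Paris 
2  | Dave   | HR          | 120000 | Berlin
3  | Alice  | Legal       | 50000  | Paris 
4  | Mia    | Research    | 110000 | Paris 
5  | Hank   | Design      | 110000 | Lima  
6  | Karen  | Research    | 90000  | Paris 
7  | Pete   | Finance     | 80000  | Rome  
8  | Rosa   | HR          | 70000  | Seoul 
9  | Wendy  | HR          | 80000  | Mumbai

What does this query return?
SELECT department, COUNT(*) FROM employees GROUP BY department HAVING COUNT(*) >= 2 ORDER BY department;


Groups with count >= 2:
  HR: 3 -> PASS
  Research: 2 -> PASS
  Design: 1 -> filtered out
  Engineering: 1 -> filtered out
  Finance: 1 -> filtered out
  Legal: 1 -> filtered out


2 groups:
HR, 3
Research, 2


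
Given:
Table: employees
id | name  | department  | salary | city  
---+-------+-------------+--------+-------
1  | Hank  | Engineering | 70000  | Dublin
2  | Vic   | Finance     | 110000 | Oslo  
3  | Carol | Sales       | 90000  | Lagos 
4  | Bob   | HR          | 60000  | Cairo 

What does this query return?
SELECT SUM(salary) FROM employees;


SUM(salary) = 70000 + 110000 + 90000 + 60000 = 330000

330000


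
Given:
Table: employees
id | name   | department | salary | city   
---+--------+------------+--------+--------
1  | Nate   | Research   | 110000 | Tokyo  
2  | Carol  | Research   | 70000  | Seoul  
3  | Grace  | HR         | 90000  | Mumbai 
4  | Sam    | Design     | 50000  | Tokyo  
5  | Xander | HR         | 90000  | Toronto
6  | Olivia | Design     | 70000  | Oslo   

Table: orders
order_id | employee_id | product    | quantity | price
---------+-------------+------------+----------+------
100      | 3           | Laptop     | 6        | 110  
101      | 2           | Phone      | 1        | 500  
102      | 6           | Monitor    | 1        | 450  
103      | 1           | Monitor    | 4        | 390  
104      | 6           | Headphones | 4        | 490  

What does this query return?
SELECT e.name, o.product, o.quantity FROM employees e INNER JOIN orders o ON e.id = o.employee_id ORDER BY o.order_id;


Joining employees.id = orders.employee_id:
  employee Grace (id=3) -> order Laptop
  employee Carol (id=2) -> order Phone
  employee Olivia (id=6) -> order Monitor
  employee Nate (id=1) -> order Monitor
  employee Olivia (id=6) -> order Headphones


5 rows:
Grace, Laptop, 6
Carol, Phone, 1
Olivia, Monitor, 1
Nate, Monitor, 4
Olivia, Headphones, 4


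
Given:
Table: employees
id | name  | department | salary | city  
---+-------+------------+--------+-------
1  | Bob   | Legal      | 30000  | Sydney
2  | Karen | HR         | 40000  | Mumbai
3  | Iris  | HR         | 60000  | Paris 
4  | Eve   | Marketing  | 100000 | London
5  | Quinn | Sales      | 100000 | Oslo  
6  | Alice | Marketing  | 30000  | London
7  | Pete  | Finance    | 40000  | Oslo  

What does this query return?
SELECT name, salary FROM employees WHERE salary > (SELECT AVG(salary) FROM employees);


Subquery: AVG(salary) = 57142.86
Filtering: salary > 57142.86
  Iris (60000) -> MATCH
  Eve (100000) -> MATCH
  Quinn (100000) -> MATCH


3 rows:
Iris, 60000
Eve, 100000
Quinn, 100000


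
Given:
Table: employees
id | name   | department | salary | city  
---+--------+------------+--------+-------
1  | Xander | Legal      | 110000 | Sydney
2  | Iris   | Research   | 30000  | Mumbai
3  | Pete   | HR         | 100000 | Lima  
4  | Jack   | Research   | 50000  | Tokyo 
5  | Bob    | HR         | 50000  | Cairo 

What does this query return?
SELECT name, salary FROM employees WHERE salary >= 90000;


Filtering: salary >= 90000
Matching: 2 rows

2 rows:
Xander, 110000
Pete, 100000


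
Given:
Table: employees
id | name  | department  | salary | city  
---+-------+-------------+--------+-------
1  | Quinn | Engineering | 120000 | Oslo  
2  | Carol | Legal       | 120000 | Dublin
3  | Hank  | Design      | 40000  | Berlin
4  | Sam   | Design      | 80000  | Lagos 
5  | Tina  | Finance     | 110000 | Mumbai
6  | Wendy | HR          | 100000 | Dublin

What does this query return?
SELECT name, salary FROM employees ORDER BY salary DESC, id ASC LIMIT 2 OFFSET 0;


Sort by salary DESC (id ASC tiebreak), then skip 0 and take 2
Rows 1 through 2

2 rows:
Quinn, 120000
Carol, 120000


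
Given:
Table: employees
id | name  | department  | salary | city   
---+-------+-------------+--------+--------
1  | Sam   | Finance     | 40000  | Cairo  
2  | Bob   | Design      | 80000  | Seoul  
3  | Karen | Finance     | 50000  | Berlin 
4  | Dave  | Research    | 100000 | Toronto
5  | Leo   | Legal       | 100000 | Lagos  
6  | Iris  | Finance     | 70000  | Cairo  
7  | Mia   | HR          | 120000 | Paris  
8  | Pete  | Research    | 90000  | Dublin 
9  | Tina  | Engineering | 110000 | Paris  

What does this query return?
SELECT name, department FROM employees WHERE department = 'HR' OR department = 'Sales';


Filtering: department = 'HR' OR 'Sales'
Matching: 1 rows

1 rows:
Mia, HR


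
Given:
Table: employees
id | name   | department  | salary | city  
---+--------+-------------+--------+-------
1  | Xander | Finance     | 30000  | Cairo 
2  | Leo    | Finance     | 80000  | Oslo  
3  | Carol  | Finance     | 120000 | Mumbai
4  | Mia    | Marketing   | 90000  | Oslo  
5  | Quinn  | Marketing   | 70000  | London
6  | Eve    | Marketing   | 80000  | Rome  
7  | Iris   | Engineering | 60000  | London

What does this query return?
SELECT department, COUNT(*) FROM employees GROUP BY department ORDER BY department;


Assigning each row to its department group:
  Xander -> Finance
  Leo -> Finance
  Carol -> Finance
  Mia -> Marketing
  Quinn -> Marketing
  Eve -> Marketing
  Iris -> Engineering


3 groups:
Engineering, 1
Finance, 3
Marketing, 3


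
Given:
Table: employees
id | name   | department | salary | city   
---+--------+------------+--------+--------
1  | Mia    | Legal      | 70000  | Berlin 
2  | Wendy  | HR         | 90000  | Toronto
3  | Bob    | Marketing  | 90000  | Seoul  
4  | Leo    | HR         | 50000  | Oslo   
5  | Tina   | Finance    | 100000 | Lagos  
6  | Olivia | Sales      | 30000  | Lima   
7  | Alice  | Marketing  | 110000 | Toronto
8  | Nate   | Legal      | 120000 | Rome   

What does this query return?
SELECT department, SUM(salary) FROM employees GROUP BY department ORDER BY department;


Summing salary within each department:
  Finance: 100000 = 100000
  HR: 90000 + 50000 = 140000
  Legal: 70000 + 120000 = 190000
  Marketing: 90000 + 110000 = 200000
  Sales: 30000 = 30000


5 groups:
Finance, 100000
HR, 140000
Legal, 190000
Marketing, 200000
Sales, 30000


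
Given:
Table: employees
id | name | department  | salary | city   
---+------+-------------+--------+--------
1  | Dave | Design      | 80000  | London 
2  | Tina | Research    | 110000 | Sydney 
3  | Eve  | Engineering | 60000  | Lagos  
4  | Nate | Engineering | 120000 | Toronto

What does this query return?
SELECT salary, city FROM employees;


Projecting columns: salary, city

4 rows:
80000, London
110000, Sydney
60000, Lagos
120000, Toronto


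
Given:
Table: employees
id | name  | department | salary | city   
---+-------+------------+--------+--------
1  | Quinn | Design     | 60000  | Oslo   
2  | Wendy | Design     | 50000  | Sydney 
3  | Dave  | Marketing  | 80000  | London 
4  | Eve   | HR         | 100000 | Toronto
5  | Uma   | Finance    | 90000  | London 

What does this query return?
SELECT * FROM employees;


SELECT * returns all 5 rows with all columns

5 rows:
1, Quinn, Design, 60000, Oslo
2, Wendy, Design, 50000, Sydney
3, Dave, Marketing, 80000, London
4, Eve, HR, 100000, Toronto
5, Uma, Finance, 90000, London


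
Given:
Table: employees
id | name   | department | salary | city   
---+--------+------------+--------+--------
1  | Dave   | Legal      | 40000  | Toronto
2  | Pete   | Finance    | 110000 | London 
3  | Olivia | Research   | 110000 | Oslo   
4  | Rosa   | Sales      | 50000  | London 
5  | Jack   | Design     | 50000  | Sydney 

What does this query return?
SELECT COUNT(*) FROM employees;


COUNT(*) counts all rows

5


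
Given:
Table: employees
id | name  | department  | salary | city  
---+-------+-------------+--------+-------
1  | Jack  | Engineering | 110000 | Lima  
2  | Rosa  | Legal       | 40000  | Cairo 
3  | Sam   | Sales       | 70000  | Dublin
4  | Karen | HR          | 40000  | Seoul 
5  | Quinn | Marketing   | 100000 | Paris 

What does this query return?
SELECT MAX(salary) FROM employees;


Salaries: 110000, 40000, 70000, 40000, 100000
MAX = 110000

110000


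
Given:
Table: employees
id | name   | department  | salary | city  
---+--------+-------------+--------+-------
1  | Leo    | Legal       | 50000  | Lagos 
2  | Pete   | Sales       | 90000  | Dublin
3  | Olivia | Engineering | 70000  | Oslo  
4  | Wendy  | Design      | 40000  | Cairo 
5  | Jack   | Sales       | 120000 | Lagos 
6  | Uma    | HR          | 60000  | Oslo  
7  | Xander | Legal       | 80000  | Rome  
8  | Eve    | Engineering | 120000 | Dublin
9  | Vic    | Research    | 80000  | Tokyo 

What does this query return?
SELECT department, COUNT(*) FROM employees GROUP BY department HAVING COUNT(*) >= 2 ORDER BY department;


Groups with count >= 2:
  Engineering: 2 -> PASS
  Legal: 2 -> PASS
  Sales: 2 -> PASS
  Design: 1 -> filtered out
  HR: 1 -> filtered out
  Research: 1 -> filtered out


3 groups:
Engineering, 2
Legal, 2
Sales, 2


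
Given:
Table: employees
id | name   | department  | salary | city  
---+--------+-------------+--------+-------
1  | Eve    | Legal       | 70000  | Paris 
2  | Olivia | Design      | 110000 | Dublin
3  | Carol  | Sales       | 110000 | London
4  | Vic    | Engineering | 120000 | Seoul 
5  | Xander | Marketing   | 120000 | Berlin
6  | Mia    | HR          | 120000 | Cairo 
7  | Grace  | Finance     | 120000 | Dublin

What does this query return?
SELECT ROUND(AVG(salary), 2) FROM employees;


SUM(salary) = 770000
COUNT = 7
ROUND(AVG, 2) = ROUND(770000 / 7, 2) = 110000.0

110000.0


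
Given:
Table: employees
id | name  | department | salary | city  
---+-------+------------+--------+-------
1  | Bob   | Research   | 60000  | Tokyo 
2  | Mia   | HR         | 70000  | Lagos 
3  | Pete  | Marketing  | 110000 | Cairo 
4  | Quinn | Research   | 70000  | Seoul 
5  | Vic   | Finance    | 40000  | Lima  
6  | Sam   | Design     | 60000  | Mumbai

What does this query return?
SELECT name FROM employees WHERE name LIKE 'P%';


LIKE 'P%' matches names starting with 'P'
Matching: 1

1 rows:
Pete


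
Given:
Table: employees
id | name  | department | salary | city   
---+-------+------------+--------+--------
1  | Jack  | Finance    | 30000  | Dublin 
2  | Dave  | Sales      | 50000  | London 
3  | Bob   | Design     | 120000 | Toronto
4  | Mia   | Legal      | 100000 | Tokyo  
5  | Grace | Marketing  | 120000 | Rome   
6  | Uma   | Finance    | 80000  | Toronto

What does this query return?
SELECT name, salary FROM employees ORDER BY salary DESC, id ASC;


Sorting by salary DESC, then id ASC for ties

6 rows:
Bob, 120000
Grace, 120000
Mia, 100000
Uma, 80000
Dave, 50000
Jack, 30000


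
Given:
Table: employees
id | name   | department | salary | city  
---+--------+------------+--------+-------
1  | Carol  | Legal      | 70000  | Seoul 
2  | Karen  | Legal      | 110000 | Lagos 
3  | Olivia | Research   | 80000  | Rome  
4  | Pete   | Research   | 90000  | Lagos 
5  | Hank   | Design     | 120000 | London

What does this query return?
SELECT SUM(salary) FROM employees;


SUM(salary) = 70000 + 110000 + 80000 + 90000 + 120000 = 470000

470000


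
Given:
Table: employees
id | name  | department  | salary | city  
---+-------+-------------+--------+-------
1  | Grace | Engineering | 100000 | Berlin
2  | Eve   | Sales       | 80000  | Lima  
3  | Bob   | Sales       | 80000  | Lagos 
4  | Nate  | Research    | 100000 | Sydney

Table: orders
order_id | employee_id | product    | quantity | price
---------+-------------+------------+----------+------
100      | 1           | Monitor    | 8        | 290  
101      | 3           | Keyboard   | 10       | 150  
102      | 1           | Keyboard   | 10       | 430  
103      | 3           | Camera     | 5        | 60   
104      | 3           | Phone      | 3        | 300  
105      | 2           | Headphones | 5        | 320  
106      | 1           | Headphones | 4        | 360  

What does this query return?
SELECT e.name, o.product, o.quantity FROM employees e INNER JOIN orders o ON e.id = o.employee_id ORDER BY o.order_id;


Joining employees.id = orders.employee_id:
  employee Grace (id=1) -> order Monitor
  employee Bob (id=3) -> order Keyboard
  employee Grace (id=1) -> order Keyboard
  employee Bob (id=3) -> order Camera
  employee Bob (id=3) -> order Phone
  employee Eve (id=2) -> order Headphones
  employee Grace (id=1) -> order Headphones


7 rows:
Grace, Monitor, 8
Bob, Keyboard, 10
Grace, Keyboard, 10
Bob, Camera, 5
Bob, Phone, 3
Eve, Headphones, 5
Grace, Headphones, 4


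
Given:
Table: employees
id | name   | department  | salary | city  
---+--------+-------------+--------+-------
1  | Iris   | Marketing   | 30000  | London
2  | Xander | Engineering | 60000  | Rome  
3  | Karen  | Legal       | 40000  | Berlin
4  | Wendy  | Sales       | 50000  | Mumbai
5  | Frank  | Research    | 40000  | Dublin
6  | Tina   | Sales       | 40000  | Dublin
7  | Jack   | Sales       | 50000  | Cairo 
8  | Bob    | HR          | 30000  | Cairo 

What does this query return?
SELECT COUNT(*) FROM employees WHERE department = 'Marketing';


Counting rows where department = 'Marketing'
  Iris -> MATCH


1


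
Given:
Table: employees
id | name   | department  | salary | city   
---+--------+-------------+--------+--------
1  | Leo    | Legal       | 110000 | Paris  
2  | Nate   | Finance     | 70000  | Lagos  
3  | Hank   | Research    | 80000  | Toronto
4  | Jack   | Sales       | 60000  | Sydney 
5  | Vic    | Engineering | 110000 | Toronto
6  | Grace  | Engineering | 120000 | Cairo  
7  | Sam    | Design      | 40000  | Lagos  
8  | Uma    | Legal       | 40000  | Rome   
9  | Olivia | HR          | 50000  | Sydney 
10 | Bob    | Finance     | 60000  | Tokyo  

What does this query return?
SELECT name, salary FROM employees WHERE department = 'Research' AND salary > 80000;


Filtering: department = 'Research' AND salary > 80000
Matching: 0 rows

Empty result set (0 rows)


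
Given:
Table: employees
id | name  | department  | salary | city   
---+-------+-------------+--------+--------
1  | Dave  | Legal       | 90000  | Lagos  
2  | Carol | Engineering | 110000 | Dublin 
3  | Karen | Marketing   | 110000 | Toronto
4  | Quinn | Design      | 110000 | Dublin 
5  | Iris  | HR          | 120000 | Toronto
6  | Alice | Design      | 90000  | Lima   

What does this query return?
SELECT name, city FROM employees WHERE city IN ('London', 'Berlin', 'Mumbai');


Filtering: city IN ('London', 'Berlin', 'Mumbai')
Matching: 0 rows

Empty result set (0 rows)


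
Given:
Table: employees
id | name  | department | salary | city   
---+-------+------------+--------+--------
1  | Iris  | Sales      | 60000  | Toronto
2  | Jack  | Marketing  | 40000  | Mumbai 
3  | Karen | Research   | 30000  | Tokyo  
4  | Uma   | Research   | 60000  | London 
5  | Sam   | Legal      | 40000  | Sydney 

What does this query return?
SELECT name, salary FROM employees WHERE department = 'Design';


Filtering: department = 'Design'
Matching rows: 0

Empty result set (0 rows)


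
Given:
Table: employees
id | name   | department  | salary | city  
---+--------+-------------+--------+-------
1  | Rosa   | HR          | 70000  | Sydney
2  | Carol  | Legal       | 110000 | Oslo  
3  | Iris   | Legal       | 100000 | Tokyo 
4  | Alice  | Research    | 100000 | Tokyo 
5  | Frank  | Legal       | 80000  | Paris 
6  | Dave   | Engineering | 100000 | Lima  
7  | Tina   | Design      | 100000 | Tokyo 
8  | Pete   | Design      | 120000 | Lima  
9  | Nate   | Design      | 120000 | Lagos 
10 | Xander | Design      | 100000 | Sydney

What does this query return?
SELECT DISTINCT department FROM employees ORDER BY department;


All 'department' values (row order): HR, Legal, Legal, Research, Legal, Engineering, Design, Design, Design, Design
Removing duplicates leaves 5 unique value(s).

5 values:
Design
Engineering
HR
Legal
Research


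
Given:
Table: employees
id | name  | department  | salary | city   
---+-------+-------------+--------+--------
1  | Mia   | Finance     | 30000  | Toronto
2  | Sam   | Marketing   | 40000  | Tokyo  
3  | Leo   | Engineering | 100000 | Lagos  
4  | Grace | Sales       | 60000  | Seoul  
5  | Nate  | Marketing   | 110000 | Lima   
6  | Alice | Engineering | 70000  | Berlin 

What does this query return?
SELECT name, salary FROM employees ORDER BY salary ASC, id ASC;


Sorting by salary ASC, then id ASC for ties

6 rows:
Mia, 30000
Sam, 40000
Grace, 60000
Alice, 70000
Leo, 100000
Nate, 110000


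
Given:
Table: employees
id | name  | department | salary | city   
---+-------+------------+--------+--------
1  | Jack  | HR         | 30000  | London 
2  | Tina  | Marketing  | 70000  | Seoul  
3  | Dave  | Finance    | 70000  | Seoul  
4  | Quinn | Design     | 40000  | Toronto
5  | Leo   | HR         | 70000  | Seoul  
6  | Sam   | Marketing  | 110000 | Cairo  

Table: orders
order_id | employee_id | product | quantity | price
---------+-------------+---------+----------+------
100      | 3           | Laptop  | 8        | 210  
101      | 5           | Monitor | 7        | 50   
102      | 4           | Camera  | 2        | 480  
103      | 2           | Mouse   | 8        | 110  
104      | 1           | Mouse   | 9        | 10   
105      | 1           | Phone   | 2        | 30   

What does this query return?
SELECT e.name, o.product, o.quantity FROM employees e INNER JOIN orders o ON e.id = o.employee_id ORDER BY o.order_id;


Joining employees.id = orders.employee_id:
  employee Dave (id=3) -> order Laptop
  employee Leo (id=5) -> order Monitor
  employee Quinn (id=4) -> order Camera
  employee Tina (id=2) -> order Mouse
  employee Jack (id=1) -> order Mouse
  employee Jack (id=1) -> order Phone


6 rows:
Dave, Laptop, 8
Leo, Monitor, 7
Quinn, Camera, 2
Tina, Mouse, 8
Jack, Mouse, 9
Jack, Phone, 2


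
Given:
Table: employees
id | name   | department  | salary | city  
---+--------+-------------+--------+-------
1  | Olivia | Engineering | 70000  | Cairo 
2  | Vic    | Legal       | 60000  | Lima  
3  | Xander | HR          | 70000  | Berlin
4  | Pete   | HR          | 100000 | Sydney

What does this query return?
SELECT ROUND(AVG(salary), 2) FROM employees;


SUM(salary) = 300000
COUNT = 4
ROUND(AVG, 2) = ROUND(300000 / 4, 2) = 75000.0

75000.0


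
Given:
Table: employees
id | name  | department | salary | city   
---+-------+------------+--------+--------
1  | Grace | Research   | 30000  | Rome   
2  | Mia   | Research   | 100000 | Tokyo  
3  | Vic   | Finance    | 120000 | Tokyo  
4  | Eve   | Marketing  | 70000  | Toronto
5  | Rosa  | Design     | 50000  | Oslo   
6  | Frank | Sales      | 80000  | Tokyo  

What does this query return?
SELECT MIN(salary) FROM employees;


Salaries: 30000, 100000, 120000, 70000, 50000, 80000
MIN = 30000

30000


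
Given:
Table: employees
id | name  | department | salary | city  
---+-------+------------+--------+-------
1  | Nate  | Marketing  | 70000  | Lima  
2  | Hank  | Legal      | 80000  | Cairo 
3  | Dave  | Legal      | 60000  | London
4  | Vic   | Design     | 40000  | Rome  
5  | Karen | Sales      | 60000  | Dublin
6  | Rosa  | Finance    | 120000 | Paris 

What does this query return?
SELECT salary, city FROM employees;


Projecting columns: salary, city

6 rows:
70000, Lima
80000, Cairo
60000, London
40000, Rome
60000, Dublin
120000, Paris


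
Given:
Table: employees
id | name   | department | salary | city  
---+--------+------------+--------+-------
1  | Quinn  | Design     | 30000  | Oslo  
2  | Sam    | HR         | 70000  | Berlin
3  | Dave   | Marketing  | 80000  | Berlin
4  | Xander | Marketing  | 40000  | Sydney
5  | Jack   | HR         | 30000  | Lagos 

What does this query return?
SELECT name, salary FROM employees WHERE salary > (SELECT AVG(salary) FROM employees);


Subquery: AVG(salary) = 50000.0
Filtering: salary > 50000.0
  Sam (70000) -> MATCH
  Dave (80000) -> MATCH


2 rows:
Sam, 70000
Dave, 80000


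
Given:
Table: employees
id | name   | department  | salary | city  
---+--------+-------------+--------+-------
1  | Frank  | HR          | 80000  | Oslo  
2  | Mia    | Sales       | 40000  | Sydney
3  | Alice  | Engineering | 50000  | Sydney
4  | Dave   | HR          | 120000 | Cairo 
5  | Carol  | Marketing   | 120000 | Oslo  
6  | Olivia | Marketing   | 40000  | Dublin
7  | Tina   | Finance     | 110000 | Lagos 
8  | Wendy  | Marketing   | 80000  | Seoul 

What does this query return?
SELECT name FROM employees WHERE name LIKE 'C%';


LIKE 'C%' matches names starting with 'C'
Matching: 1

1 rows:
Carol


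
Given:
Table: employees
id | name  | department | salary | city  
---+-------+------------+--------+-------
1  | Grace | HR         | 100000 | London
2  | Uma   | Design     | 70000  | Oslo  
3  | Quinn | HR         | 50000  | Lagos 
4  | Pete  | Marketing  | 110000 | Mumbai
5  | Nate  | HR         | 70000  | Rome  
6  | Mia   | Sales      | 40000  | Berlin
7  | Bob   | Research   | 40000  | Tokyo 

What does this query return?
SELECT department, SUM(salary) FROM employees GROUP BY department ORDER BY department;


Summing salary within each department:
  Design: 70000 = 70000
  HR: 100000 + 50000 + 70000 = 220000
  Marketing: 110000 = 110000
  Research: 40000 = 40000
  Sales: 40000 = 40000


5 groups:
Design, 70000
HR, 220000
Marketing, 110000
Research, 40000
Sales, 40000


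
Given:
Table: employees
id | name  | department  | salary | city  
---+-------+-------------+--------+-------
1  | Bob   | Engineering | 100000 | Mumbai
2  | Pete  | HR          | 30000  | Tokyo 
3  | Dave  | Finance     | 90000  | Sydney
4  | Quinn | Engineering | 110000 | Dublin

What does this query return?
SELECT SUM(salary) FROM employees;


SUM(salary) = 100000 + 30000 + 90000 + 110000 = 330000

330000


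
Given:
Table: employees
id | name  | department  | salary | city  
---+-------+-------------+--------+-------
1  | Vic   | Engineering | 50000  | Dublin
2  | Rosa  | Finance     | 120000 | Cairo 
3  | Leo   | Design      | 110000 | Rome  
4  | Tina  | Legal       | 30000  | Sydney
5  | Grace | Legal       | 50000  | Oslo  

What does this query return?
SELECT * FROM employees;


SELECT * returns all 5 rows with all columns

5 rows:
1, Vic, Engineering, 50000, Dublin
2, Rosa, Finance, 120000, Cairo
3, Leo, Design, 110000, Rome
4, Tina, Legal, 30000, Sydney
5, Grace, Legal, 50000, Oslo


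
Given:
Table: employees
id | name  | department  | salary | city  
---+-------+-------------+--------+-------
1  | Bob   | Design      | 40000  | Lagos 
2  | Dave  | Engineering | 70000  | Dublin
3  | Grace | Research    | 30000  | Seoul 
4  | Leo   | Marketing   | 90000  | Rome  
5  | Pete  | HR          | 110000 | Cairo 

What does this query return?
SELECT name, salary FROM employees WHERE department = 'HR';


Filtering: department = 'HR'
Matching rows: 1

1 rows:
Pete, 110000


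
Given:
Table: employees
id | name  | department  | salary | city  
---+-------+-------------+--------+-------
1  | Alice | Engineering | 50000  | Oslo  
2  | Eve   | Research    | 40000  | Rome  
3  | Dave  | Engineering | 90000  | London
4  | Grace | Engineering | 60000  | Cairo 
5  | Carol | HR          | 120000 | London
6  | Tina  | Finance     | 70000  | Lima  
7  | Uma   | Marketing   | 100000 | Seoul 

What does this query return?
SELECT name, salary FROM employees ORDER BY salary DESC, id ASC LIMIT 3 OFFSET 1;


Sort by salary DESC (id ASC tiebreak), then skip 1 and take 3
Rows 2 through 4

3 rows:
Uma, 100000
Dave, 90000
Tina, 70000


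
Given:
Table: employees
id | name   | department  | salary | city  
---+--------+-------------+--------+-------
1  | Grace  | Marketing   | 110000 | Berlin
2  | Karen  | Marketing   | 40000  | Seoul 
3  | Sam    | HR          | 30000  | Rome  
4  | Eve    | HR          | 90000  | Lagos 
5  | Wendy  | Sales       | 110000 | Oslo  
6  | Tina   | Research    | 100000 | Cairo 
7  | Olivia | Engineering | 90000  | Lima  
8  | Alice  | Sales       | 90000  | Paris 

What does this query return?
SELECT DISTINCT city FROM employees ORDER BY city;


All 'city' values (row order): Berlin, Seoul, Rome, Lagos, Oslo, Cairo, Lima, Paris
Removing duplicates leaves 8 unique value(s).

8 values:
Berlin
Cairo
Lagos
Lima
Oslo
Paris
Rome
Seoul


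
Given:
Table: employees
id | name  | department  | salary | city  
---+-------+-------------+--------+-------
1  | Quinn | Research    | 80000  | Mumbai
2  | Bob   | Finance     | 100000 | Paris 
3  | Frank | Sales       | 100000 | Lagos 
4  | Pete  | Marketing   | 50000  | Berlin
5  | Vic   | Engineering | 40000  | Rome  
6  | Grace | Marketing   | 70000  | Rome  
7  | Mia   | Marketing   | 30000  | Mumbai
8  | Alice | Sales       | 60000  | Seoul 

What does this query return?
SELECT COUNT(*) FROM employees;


COUNT(*) counts all rows

8


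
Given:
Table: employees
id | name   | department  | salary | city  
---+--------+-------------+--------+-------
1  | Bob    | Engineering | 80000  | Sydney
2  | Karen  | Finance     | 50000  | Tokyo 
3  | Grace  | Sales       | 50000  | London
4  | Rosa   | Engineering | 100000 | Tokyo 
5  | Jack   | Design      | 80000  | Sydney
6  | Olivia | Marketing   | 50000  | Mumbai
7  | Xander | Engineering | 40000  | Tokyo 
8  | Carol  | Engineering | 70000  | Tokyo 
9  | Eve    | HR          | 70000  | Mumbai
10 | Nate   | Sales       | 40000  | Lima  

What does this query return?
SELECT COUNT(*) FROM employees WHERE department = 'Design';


Counting rows where department = 'Design'
  Jack -> MATCH


1


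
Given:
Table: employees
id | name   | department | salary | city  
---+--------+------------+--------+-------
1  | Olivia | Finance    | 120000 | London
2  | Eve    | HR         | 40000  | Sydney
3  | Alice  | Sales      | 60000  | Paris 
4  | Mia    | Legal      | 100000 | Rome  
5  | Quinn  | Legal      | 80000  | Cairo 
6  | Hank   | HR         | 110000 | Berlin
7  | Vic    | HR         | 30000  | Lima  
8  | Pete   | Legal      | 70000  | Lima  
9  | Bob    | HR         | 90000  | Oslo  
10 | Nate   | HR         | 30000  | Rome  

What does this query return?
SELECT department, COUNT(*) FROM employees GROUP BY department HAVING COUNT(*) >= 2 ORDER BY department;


Groups with count >= 2:
  HR: 5 -> PASS
  Legal: 3 -> PASS
  Finance: 1 -> filtered out
  Sales: 1 -> filtered out


2 groups:
HR, 5
Legal, 3


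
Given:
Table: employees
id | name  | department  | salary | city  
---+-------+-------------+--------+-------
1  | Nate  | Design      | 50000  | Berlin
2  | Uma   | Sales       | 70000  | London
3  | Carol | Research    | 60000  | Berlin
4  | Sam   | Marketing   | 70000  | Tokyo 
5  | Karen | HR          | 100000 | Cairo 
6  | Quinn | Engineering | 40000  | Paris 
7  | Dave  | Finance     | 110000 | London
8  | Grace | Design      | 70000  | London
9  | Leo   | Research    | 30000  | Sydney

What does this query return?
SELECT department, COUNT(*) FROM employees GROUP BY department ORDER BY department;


Assigning each row to its department group:
  Nate -> Design
  Uma -> Sales
  Carol -> Research
  Sam -> Marketing
  Karen -> HR
  Quinn -> Engineering
  Dave -> Finance
  Grace -> Design
  Leo -> Research


7 groups:
Design, 2
Engineering, 1
Finance, 1
HR, 1
Marketing, 1
Research, 2
Sales, 1


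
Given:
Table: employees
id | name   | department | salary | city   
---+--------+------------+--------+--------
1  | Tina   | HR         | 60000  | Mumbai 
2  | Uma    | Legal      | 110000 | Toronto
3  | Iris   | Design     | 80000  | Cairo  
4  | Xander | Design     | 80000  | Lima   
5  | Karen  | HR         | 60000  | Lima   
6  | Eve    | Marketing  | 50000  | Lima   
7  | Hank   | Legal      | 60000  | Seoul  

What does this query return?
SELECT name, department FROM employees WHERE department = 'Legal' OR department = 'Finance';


Filtering: department = 'Legal' OR 'Finance'
Matching: 2 rows

2 rows:
Uma, Legal
Hank, Legal


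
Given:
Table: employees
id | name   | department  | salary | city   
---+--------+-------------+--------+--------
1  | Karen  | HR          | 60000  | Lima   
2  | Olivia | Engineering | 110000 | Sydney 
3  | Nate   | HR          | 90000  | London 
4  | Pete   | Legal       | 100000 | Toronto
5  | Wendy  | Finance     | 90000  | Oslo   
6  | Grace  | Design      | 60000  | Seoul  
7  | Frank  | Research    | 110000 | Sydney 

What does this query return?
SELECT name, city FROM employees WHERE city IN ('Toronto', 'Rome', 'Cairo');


Filtering: city IN ('Toronto', 'Rome', 'Cairo')
Matching: 1 rows

1 rows:
Pete, Toronto


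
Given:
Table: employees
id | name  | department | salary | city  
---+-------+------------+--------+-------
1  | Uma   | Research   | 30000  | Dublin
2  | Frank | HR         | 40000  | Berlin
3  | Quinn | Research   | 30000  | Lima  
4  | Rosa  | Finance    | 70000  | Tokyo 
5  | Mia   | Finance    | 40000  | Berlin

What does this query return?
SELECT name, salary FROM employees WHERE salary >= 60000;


Filtering: salary >= 60000
Matching: 1 rows

1 rows:
Rosa, 70000


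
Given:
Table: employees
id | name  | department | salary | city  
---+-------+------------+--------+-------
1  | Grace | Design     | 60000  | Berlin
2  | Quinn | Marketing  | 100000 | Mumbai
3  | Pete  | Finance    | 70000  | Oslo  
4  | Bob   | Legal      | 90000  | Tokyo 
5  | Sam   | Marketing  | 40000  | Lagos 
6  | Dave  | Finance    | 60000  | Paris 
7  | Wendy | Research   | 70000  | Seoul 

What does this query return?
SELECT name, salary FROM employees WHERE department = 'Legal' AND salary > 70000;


Filtering: department = 'Legal' AND salary > 70000
Matching: 1 rows

1 rows:
Bob, 90000


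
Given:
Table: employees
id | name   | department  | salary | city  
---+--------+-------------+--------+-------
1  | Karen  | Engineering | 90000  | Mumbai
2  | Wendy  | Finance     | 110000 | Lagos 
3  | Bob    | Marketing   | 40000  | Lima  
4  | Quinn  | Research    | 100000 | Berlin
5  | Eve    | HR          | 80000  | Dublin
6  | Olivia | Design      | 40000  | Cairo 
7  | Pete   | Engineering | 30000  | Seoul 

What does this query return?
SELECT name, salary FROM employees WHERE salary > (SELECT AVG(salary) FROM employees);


Subquery: AVG(salary) = 70000.0
Filtering: salary > 70000.0
  Karen (90000) -> MATCH
  Wendy (110000) -> MATCH
  Quinn (100000) -> MATCH
  Eve (80000) -> MATCH


4 rows:
Karen, 90000
Wendy, 110000
Quinn, 100000
Eve, 80000


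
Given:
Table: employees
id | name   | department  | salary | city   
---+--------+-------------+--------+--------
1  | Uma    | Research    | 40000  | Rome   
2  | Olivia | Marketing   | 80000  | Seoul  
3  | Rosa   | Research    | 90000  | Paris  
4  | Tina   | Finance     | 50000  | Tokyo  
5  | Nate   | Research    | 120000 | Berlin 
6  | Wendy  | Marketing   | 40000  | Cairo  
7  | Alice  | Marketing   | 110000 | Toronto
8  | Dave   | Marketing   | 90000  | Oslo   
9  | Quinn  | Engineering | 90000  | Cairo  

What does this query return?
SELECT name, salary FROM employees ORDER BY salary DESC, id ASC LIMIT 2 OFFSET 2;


Sort by salary DESC (id ASC tiebreak), then skip 2 and take 2
Rows 3 through 4

2 rows:
Rosa, 90000
Dave, 90000


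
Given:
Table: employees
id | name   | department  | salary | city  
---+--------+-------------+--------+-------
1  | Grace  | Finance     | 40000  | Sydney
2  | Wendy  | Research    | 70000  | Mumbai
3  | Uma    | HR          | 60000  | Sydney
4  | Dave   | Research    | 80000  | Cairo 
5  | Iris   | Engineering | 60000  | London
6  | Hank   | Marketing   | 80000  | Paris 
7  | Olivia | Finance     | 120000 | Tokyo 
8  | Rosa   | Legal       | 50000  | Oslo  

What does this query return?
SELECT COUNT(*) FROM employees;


COUNT(*) counts all rows

8


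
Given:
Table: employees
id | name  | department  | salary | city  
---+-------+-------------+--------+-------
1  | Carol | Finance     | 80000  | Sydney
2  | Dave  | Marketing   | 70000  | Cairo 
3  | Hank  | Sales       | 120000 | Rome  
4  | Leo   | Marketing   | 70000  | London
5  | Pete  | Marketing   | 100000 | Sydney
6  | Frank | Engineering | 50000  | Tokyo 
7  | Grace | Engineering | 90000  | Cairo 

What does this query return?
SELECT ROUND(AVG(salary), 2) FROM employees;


SUM(salary) = 580000
COUNT = 7
ROUND(AVG, 2) = ROUND(580000 / 7, 2) = 82857.14

82857.14


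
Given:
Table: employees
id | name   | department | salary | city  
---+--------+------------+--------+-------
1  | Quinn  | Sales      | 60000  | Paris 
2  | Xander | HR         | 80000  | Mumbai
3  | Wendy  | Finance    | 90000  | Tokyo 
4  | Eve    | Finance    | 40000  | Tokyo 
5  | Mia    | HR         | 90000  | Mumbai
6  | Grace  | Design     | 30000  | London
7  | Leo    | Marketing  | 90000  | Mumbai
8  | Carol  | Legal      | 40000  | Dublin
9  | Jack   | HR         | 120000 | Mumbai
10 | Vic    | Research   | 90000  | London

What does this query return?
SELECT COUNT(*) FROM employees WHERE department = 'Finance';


Counting rows where department = 'Finance'
  Wendy -> MATCH
  Eve -> MATCH


2
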